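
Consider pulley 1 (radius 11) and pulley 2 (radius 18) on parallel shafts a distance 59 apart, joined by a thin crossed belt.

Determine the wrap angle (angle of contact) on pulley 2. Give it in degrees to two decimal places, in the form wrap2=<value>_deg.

crossed belt: β = asin((r1+r2)/C) = asin(29/59) = 29.4409°
wrap1 = wrap2 = π + 2β = 238.8818°

wrap2=238.88_deg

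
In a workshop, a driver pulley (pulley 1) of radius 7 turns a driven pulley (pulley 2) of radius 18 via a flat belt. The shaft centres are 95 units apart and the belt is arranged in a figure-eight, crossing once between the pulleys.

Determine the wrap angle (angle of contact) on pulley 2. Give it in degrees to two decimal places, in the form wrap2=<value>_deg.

crossed belt: β = asin((r1+r2)/C) = asin(25/95) = 15.2575°
wrap1 = wrap2 = π + 2β = 210.5150°

wrap2=210.52_deg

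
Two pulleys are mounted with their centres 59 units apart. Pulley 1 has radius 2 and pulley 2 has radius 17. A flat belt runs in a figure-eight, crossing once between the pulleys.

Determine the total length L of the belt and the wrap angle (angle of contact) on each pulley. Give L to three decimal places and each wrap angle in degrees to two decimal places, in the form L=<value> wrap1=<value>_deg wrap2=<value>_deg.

L=183.864 wrap1=217.57_deg wrap2=217.57_deg

crossed belt: β = asin((r1+r2)/C) = asin(19/59) = 18.7860°
wrap1 = wrap2 = π + 2β = 217.5719°
tangent length = C·cosβ = 55.8570
L = (r1+r2)·wrap + 2·C·cosβ = 19·3.7973 + 2·55.8570 = 183.8635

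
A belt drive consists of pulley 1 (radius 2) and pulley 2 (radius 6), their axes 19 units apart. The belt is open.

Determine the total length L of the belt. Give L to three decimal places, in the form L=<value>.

L=63.978

open belt: β = asin((r2−r1)/C) = asin(4/19) = 12.1532°
wrap1 = π − 2β = 155.6936°
wrap2 = π + 2β = 204.3064°
tangent length = C·cosβ = 18.5742
L = r1·wrap1 + r2·wrap2 + 2·C·cosβ = 2·2.7174 + 6·3.5658 + 2·18.5742 = 63.9780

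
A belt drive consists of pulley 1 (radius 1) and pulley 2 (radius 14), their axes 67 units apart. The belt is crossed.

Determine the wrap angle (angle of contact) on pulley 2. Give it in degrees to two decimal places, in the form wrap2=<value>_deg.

wrap2=205.87_deg

crossed belt: β = asin((r1+r2)/C) = asin(15/67) = 12.9371°
wrap1 = wrap2 = π + 2β = 205.8741°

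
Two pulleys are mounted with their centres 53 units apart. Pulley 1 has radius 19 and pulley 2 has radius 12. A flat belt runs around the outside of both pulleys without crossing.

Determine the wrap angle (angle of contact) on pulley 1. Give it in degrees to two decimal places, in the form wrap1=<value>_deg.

open belt: β = asin((r2−r1)/C) = asin(-7/53) = -7.5895°
wrap1 = π − 2β = 195.1791°
wrap2 = π + 2β = 164.8209°

wrap1=195.18_deg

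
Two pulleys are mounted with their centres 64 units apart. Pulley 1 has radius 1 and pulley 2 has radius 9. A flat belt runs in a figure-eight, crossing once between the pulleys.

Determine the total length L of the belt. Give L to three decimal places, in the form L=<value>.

crossed belt: β = asin((r1+r2)/C) = asin(10/64) = 8.9893°
wrap1 = wrap2 = π + 2β = 197.9786°
tangent length = C·cosβ = 63.2139
L = (r1+r2)·wrap + 2·C·cosβ = 10·3.4554 + 2·63.2139 = 160.9816

L=160.982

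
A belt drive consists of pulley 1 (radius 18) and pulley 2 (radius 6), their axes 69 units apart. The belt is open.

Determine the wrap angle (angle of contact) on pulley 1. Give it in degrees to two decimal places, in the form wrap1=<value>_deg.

wrap1=200.03_deg

open belt: β = asin((r2−r1)/C) = asin(-12/69) = -10.0154°
wrap1 = π − 2β = 200.0308°
wrap2 = π + 2β = 159.9692°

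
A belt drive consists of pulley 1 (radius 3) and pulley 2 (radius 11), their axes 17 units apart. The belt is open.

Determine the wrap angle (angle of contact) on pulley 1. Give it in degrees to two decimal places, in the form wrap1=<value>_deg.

open belt: β = asin((r2−r1)/C) = asin(8/17) = 28.0725°
wrap1 = π − 2β = 123.8550°
wrap2 = π + 2β = 236.1450°

wrap1=123.86_deg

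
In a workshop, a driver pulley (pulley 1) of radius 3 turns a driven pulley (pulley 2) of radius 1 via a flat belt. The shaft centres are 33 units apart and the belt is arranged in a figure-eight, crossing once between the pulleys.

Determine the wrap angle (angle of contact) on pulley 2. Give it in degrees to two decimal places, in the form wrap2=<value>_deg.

wrap2=193.92_deg

crossed belt: β = asin((r1+r2)/C) = asin(4/33) = 6.9621°
wrap1 = wrap2 = π + 2β = 193.9241°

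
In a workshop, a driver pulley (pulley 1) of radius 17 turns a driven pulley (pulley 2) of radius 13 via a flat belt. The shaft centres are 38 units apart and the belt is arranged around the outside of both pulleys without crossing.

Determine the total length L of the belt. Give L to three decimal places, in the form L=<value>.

L=170.669

open belt: β = asin((r2−r1)/C) = asin(-4/38) = -6.0423°
wrap1 = π − 2β = 192.0847°
wrap2 = π + 2β = 167.9153°
tangent length = C·cosβ = 37.7889
L = r1·wrap1 + r2·wrap2 + 2·C·cosβ = 17·3.3525 + 13·2.9307 + 2·37.7889 = 170.6692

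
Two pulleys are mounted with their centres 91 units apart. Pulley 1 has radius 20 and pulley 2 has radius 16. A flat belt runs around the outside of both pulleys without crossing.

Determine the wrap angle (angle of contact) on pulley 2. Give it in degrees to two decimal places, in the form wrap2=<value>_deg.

wrap2=174.96_deg

open belt: β = asin((r2−r1)/C) = asin(-4/91) = -2.5193°
wrap1 = π − 2β = 185.0386°
wrap2 = π + 2β = 174.9614°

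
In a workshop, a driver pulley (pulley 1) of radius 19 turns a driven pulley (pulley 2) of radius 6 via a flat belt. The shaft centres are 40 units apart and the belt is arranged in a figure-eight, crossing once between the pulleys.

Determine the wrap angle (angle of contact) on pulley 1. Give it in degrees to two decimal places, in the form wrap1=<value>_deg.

crossed belt: β = asin((r1+r2)/C) = asin(25/40) = 38.6822°
wrap1 = wrap2 = π + 2β = 257.3644°

wrap1=257.36_deg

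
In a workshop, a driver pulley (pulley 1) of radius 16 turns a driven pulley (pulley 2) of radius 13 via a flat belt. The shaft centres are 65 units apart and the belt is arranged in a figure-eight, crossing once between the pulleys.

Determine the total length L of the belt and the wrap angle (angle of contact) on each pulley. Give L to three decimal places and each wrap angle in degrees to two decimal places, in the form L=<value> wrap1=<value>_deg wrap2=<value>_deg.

crossed belt: β = asin((r1+r2)/C) = asin(29/65) = 26.4972°
wrap1 = wrap2 = π + 2β = 232.9944°
tangent length = C·cosβ = 58.1722
L = (r1+r2)·wrap + 2·C·cosβ = 29·4.0665 + 2·58.1722 = 234.2734

L=234.273 wrap1=232.99_deg wrap2=232.99_deg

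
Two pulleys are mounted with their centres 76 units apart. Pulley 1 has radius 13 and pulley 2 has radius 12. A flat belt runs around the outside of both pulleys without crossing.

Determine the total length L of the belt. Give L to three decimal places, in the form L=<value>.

open belt: β = asin((r2−r1)/C) = asin(-1/76) = -0.7539°
wrap1 = π − 2β = 181.5078°
wrap2 = π + 2β = 178.4922°
tangent length = C·cosβ = 75.9934
L = r1·wrap1 + r2·wrap2 + 2·C·cosβ = 13·3.1679 + 12·3.1153 + 2·75.9934 = 230.5530

L=230.553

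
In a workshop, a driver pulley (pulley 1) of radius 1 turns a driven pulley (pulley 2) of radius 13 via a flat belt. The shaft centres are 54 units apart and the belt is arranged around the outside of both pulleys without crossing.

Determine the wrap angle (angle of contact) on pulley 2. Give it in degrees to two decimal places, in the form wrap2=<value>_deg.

wrap2=205.68_deg

open belt: β = asin((r2−r1)/C) = asin(12/54) = 12.8396°
wrap1 = π − 2β = 154.3208°
wrap2 = π + 2β = 205.6792°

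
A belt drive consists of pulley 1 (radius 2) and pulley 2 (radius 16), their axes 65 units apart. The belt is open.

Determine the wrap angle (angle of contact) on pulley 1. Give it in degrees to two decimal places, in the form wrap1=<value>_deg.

wrap1=155.12_deg

open belt: β = asin((r2−r1)/C) = asin(14/65) = 12.4381°
wrap1 = π − 2β = 155.1238°
wrap2 = π + 2β = 204.8762°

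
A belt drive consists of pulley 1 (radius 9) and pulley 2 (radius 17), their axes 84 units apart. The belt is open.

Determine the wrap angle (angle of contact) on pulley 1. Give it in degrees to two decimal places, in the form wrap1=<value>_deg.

wrap1=169.07_deg

open belt: β = asin((r2−r1)/C) = asin(8/84) = 5.4650°
wrap1 = π − 2β = 169.0700°
wrap2 = π + 2β = 190.9300°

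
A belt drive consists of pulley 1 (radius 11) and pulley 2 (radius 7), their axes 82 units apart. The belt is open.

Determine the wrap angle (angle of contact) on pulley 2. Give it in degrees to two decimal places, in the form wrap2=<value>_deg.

wrap2=174.41_deg

open belt: β = asin((r2−r1)/C) = asin(-4/82) = -2.7960°
wrap1 = π − 2β = 185.5921°
wrap2 = π + 2β = 174.4079°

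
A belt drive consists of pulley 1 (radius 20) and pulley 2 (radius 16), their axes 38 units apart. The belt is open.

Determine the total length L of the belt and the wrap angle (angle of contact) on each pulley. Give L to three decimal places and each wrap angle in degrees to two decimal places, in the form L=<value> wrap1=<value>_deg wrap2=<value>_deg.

L=189.519 wrap1=192.08_deg wrap2=167.92_deg

open belt: β = asin((r2−r1)/C) = asin(-4/38) = -6.0423°
wrap1 = π − 2β = 192.0847°
wrap2 = π + 2β = 167.9153°
tangent length = C·cosβ = 37.7889
L = r1·wrap1 + r2·wrap2 + 2·C·cosβ = 20·3.3525 + 16·2.9307 + 2·37.7889 = 189.5188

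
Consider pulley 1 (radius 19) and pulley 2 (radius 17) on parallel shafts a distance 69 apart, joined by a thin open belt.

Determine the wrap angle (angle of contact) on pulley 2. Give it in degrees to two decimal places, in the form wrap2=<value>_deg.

wrap2=176.68_deg

open belt: β = asin((r2−r1)/C) = asin(-2/69) = -1.6610°
wrap1 = π − 2β = 183.3220°
wrap2 = π + 2β = 176.6780°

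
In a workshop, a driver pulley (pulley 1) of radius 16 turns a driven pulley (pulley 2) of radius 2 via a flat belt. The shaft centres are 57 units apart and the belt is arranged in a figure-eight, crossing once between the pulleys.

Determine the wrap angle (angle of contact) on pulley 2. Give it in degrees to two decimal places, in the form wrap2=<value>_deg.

crossed belt: β = asin((r1+r2)/C) = asin(18/57) = 18.4085°
wrap1 = wrap2 = π + 2β = 216.8170°

wrap2=216.82_deg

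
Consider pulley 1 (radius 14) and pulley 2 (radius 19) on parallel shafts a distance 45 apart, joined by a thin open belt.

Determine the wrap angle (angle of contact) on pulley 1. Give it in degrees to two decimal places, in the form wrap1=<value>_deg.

open belt: β = asin((r2−r1)/C) = asin(5/45) = 6.3794°
wrap1 = π − 2β = 167.2413°
wrap2 = π + 2β = 192.7587°

wrap1=167.24_deg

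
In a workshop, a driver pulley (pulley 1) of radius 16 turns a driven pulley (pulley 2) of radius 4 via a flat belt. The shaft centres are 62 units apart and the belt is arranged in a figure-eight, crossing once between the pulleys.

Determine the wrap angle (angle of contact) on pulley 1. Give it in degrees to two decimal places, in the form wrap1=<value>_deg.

wrap1=217.64_deg

crossed belt: β = asin((r1+r2)/C) = asin(20/62) = 18.8191°
wrap1 = wrap2 = π + 2β = 217.6381°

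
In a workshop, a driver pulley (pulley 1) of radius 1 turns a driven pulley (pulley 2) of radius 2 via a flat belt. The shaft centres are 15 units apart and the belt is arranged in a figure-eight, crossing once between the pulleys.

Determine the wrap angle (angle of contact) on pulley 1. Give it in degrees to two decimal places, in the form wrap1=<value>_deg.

crossed belt: β = asin((r1+r2)/C) = asin(3/15) = 11.5370°
wrap1 = wrap2 = π + 2β = 203.0739°

wrap1=203.07_deg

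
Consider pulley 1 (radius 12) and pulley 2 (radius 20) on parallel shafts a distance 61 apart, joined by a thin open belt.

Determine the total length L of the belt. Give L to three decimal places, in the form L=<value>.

L=223.582

open belt: β = asin((r2−r1)/C) = asin(8/61) = 7.5359°
wrap1 = π − 2β = 164.9282°
wrap2 = π + 2β = 195.0718°
tangent length = C·cosβ = 60.4731
L = r1·wrap1 + r2·wrap2 + 2·C·cosβ = 12·2.8785 + 20·3.4046 + 2·60.4731 = 223.5817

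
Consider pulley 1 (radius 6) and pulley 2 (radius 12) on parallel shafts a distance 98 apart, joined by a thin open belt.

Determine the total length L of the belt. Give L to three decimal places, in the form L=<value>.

L=252.916

open belt: β = asin((r2−r1)/C) = asin(6/98) = 3.5101°
wrap1 = π − 2β = 172.9798°
wrap2 = π + 2β = 187.0202°
tangent length = C·cosβ = 97.8162
L = r1·wrap1 + r2·wrap2 + 2·C·cosβ = 6·3.0191 + 12·3.2641 + 2·97.8162 = 252.9161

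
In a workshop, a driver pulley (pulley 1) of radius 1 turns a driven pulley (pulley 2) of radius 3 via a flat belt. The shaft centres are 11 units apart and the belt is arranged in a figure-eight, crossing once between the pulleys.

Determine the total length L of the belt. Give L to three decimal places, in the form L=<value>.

L=36.038

crossed belt: β = asin((r1+r2)/C) = asin(4/11) = 21.3237°
wrap1 = wrap2 = π + 2β = 222.6474°
tangent length = C·cosβ = 10.2470
L = (r1+r2)·wrap + 2·C·cosβ = 4·3.8859 + 2·10.2470 = 36.0376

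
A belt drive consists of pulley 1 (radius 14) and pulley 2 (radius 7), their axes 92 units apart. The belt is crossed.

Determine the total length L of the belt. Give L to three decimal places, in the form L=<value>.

L=254.788

crossed belt: β = asin((r1+r2)/C) = asin(21/92) = 13.1947°
wrap1 = wrap2 = π + 2β = 206.3894°
tangent length = C·cosβ = 89.5712
L = (r1+r2)·wrap + 2·C·cosβ = 21·3.6022 + 2·89.5712 = 254.7881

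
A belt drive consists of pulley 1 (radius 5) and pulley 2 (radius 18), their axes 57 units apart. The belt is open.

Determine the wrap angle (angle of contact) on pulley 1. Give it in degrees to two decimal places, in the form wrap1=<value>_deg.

open belt: β = asin((r2−r1)/C) = asin(13/57) = 13.1835°
wrap1 = π − 2β = 153.6330°
wrap2 = π + 2β = 206.3670°

wrap1=153.63_deg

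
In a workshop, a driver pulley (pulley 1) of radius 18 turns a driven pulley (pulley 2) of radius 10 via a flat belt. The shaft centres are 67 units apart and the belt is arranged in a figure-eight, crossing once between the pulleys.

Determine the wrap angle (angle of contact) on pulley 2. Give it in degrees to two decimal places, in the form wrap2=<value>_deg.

crossed belt: β = asin((r1+r2)/C) = asin(28/67) = 24.7027°
wrap1 = wrap2 = π + 2β = 229.4055°

wrap2=229.41_deg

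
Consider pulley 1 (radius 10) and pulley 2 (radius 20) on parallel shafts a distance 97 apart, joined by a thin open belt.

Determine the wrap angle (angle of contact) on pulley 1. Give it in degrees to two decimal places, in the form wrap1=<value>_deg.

open belt: β = asin((r2−r1)/C) = asin(10/97) = 5.9173°
wrap1 = π − 2β = 168.1654°
wrap2 = π + 2β = 191.8346°

wrap1=168.17_deg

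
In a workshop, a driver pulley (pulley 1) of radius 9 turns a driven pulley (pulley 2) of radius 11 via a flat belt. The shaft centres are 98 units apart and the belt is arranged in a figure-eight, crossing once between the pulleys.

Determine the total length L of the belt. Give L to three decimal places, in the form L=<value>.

L=262.928

crossed belt: β = asin((r1+r2)/C) = asin(20/98) = 11.7757°
wrap1 = wrap2 = π + 2β = 203.5515°
tangent length = C·cosβ = 95.9375
L = (r1+r2)·wrap + 2·C·cosβ = 20·3.5526 + 2·95.9375 = 262.9278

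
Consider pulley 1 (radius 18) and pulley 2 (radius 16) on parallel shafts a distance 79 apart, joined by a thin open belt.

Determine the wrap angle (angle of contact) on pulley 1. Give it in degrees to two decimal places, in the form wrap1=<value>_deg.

open belt: β = asin((r2−r1)/C) = asin(-2/79) = -1.4507°
wrap1 = π − 2β = 182.9014°
wrap2 = π + 2β = 177.0986°

wrap1=182.90_deg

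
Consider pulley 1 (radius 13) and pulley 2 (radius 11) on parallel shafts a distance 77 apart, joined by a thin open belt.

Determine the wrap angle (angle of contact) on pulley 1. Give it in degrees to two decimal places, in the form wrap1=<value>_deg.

open belt: β = asin((r2−r1)/C) = asin(-2/77) = -1.4884°
wrap1 = π − 2β = 182.9767°
wrap2 = π + 2β = 177.0233°

wrap1=182.98_deg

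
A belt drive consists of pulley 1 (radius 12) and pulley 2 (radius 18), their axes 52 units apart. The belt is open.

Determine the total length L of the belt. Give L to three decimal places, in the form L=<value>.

L=198.941

open belt: β = asin((r2−r1)/C) = asin(6/52) = 6.6258°
wrap1 = π − 2β = 166.7484°
wrap2 = π + 2β = 193.2516°
tangent length = C·cosβ = 51.6527
L = r1·wrap1 + r2·wrap2 + 2·C·cosβ = 12·2.9103 + 18·3.3729 + 2·51.6527 = 198.9409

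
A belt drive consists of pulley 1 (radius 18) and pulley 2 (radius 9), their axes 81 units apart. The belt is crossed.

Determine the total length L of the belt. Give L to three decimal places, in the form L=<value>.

L=255.909

crossed belt: β = asin((r1+r2)/C) = asin(27/81) = 19.4712°
wrap1 = wrap2 = π + 2β = 218.9424°
tangent length = C·cosβ = 76.3675
L = (r1+r2)·wrap + 2·C·cosβ = 27·3.8213 + 2·76.3675 = 255.9093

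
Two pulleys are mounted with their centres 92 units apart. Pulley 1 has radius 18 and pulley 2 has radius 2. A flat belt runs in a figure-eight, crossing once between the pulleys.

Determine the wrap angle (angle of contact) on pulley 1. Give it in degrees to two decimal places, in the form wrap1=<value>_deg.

crossed belt: β = asin((r1+r2)/C) = asin(20/92) = 12.5559°
wrap1 = wrap2 = π + 2β = 205.1117°

wrap1=205.11_deg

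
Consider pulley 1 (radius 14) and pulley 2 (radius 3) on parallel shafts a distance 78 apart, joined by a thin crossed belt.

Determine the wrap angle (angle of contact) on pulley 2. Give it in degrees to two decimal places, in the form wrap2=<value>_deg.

crossed belt: β = asin((r1+r2)/C) = asin(17/78) = 12.5886°
wrap1 = wrap2 = π + 2β = 205.1772°

wrap2=205.18_deg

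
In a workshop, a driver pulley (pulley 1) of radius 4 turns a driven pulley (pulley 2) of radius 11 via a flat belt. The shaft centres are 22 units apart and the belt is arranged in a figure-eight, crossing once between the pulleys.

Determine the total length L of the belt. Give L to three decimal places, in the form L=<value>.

crossed belt: β = asin((r1+r2)/C) = asin(15/22) = 42.9859°
wrap1 = wrap2 = π + 2β = 265.9718°
tangent length = C·cosβ = 16.0935
L = (r1+r2)·wrap + 2·C·cosβ = 15·4.6421 + 2·16.0935 = 101.8182

L=101.818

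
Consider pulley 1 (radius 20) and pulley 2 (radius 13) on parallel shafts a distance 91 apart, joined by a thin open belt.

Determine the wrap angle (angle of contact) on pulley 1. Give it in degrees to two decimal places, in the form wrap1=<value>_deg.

open belt: β = asin((r2−r1)/C) = asin(-7/91) = -4.4117°
wrap1 = π − 2β = 188.8235°
wrap2 = π + 2β = 171.1765°

wrap1=188.82_deg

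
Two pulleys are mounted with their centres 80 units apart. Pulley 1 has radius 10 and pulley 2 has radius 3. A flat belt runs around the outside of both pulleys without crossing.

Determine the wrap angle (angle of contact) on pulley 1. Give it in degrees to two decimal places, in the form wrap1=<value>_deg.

open belt: β = asin((r2−r1)/C) = asin(-7/80) = -5.0198°
wrap1 = π − 2β = 190.0396°
wrap2 = π + 2β = 169.9604°

wrap1=190.04_deg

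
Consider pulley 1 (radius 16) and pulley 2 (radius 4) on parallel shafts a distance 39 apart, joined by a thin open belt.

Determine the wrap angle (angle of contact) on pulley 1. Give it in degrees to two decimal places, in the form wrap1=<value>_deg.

open belt: β = asin((r2−r1)/C) = asin(-12/39) = -17.9202°
wrap1 = π − 2β = 215.8404°
wrap2 = π + 2β = 144.1596°

wrap1=215.84_deg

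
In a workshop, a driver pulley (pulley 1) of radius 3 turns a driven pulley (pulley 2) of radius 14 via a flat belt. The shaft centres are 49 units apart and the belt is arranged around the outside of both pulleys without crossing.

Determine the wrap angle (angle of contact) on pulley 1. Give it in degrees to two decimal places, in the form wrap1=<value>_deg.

open belt: β = asin((r2−r1)/C) = asin(11/49) = 12.9729°
wrap1 = π − 2β = 154.0542°
wrap2 = π + 2β = 205.9458°

wrap1=154.05_deg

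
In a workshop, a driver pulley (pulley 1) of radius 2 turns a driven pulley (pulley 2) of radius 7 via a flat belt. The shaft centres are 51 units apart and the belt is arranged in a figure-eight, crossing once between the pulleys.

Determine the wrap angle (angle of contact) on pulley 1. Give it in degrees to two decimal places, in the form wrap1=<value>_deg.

crossed belt: β = asin((r1+r2)/C) = asin(9/51) = 10.1642°
wrap1 = wrap2 = π + 2β = 200.3285°

wrap1=200.33_deg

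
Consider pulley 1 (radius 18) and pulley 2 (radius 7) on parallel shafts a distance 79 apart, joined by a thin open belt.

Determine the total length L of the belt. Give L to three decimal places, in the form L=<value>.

open belt: β = asin((r2−r1)/C) = asin(-11/79) = -8.0039°
wrap1 = π − 2β = 196.0078°
wrap2 = π + 2β = 163.9922°
tangent length = C·cosβ = 78.2304
L = r1·wrap1 + r2·wrap2 + 2·C·cosβ = 18·3.4210 + 7·2.8622 + 2·78.2304 = 238.0740

L=238.074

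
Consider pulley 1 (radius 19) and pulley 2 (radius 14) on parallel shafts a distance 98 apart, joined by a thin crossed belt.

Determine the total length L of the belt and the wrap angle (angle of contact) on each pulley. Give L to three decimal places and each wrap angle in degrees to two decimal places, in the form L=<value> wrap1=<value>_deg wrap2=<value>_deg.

L=310.894 wrap1=219.36_deg wrap2=219.36_deg

crossed belt: β = asin((r1+r2)/C) = asin(33/98) = 19.6781°
wrap1 = wrap2 = π + 2β = 219.3561°
tangent length = C·cosβ = 92.2768
L = (r1+r2)·wrap + 2·C·cosβ = 33·3.8285 + 2·92.2768 = 310.8936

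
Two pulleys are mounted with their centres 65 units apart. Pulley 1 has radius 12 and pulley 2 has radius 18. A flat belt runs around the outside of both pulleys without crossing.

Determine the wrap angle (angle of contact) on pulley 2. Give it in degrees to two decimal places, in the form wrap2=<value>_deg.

open belt: β = asin((r2−r1)/C) = asin(6/65) = 5.2964°
wrap1 = π − 2β = 169.4072°
wrap2 = π + 2β = 190.5928°

wrap2=190.59_deg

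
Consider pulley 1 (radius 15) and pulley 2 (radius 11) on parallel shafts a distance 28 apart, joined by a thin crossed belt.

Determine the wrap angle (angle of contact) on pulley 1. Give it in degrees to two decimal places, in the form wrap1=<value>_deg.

wrap1=316.43_deg

crossed belt: β = asin((r1+r2)/C) = asin(26/28) = 68.2132°
wrap1 = wrap2 = π + 2β = 316.4264°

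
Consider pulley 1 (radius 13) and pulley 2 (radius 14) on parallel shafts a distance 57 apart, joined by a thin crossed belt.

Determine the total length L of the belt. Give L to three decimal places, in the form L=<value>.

L=211.870

crossed belt: β = asin((r1+r2)/C) = asin(27/57) = 28.2737°
wrap1 = wrap2 = π + 2β = 236.5474°
tangent length = C·cosβ = 50.1996
L = (r1+r2)·wrap + 2·C·cosβ = 27·4.1285 + 2·50.1996 = 211.8696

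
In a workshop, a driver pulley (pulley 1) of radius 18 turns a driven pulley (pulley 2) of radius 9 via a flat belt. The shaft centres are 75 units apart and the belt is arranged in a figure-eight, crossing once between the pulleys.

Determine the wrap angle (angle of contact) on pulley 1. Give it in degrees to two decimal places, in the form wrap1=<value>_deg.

wrap1=222.20_deg

crossed belt: β = asin((r1+r2)/C) = asin(27/75) = 21.1002°
wrap1 = wrap2 = π + 2β = 222.2004°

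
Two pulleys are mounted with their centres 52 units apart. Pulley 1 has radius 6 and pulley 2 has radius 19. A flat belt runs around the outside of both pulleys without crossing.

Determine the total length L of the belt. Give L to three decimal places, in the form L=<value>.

L=185.807

open belt: β = asin((r2−r1)/C) = asin(13/52) = 14.4775°
wrap1 = π − 2β = 151.0450°
wrap2 = π + 2β = 208.9550°
tangent length = C·cosβ = 50.3488
L = r1·wrap1 + r2·wrap2 + 2·C·cosβ = 6·2.6362 + 19·3.6470 + 2·50.3488 = 185.8071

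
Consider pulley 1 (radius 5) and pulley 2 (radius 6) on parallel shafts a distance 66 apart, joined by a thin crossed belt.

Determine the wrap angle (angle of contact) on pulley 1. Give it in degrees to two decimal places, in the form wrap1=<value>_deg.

wrap1=199.19_deg

crossed belt: β = asin((r1+r2)/C) = asin(11/66) = 9.5941°
wrap1 = wrap2 = π + 2β = 199.1881°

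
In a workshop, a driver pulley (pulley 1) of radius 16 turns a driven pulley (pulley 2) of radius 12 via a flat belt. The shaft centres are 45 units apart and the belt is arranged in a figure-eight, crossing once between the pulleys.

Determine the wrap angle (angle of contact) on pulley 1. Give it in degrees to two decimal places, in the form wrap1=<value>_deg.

wrap1=256.96_deg

crossed belt: β = asin((r1+r2)/C) = asin(28/45) = 38.4786°
wrap1 = wrap2 = π + 2β = 256.9572°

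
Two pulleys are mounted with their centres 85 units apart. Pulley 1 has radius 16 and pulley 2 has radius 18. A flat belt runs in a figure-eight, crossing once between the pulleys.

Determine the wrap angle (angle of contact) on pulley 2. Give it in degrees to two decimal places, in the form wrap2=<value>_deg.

wrap2=227.16_deg

crossed belt: β = asin((r1+r2)/C) = asin(34/85) = 23.5782°
wrap1 = wrap2 = π + 2β = 227.1564°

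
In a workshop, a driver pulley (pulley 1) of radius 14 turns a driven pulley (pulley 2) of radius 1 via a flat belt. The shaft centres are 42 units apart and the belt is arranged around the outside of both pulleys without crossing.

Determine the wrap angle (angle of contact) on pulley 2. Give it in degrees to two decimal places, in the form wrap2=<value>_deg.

wrap2=143.94_deg

open belt: β = asin((r2−r1)/C) = asin(-13/42) = -18.0305°
wrap1 = π − 2β = 216.0611°
wrap2 = π + 2β = 143.9389°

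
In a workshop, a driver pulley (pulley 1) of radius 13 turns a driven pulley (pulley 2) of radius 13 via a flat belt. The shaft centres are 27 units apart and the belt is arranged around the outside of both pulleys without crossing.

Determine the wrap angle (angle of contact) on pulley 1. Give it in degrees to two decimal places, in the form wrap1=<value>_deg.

open belt: β = asin((r2−r1)/C) = asin(0/27) = 0.0000°
wrap1 = π − 2β = 180.0000°
wrap2 = π + 2β = 180.0000°

wrap1=180.00_deg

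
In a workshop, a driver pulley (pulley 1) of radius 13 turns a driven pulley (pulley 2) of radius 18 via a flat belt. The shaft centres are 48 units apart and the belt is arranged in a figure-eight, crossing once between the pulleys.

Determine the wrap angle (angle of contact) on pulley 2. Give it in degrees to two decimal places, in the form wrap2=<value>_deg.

wrap2=260.46_deg

crossed belt: β = asin((r1+r2)/C) = asin(31/48) = 40.2282°
wrap1 = wrap2 = π + 2β = 260.4564°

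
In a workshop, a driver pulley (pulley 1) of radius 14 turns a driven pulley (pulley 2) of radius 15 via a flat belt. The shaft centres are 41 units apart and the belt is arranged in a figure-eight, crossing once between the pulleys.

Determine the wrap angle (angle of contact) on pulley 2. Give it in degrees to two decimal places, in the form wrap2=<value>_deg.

crossed belt: β = asin((r1+r2)/C) = asin(29/41) = 45.0170°
wrap1 = wrap2 = π + 2β = 270.0341°

wrap2=270.03_deg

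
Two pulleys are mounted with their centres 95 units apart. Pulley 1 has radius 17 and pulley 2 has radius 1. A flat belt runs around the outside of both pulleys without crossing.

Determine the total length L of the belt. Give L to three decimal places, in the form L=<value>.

L=249.250

open belt: β = asin((r2−r1)/C) = asin(-16/95) = -9.6960°
wrap1 = π − 2β = 199.3921°
wrap2 = π + 2β = 160.6079°
tangent length = C·cosβ = 93.6429
L = r1·wrap1 + r2·wrap2 + 2·C·cosβ = 17·3.4800 + 1·2.8031 + 2·93.6429 = 249.2498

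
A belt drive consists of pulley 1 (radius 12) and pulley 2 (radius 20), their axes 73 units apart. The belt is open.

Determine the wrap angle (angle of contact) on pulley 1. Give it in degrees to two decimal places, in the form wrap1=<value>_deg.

open belt: β = asin((r2−r1)/C) = asin(8/73) = 6.2916°
wrap1 = π − 2β = 167.4167°
wrap2 = π + 2β = 192.5833°

wrap1=167.42_deg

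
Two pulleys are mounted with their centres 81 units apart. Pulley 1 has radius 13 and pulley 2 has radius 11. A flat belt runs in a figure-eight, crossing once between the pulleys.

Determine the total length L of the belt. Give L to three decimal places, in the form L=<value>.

crossed belt: β = asin((r1+r2)/C) = asin(24/81) = 17.2353°
wrap1 = wrap2 = π + 2β = 214.4706°
tangent length = C·cosβ = 77.3628
L = (r1+r2)·wrap + 2·C·cosβ = 24·3.7432 + 2·77.3628 = 244.5628

L=244.563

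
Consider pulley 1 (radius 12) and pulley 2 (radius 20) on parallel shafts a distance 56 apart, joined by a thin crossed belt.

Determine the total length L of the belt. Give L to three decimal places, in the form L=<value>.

L=231.372

crossed belt: β = asin((r1+r2)/C) = asin(32/56) = 34.8499°
wrap1 = wrap2 = π + 2β = 249.6998°
tangent length = C·cosβ = 45.9565
L = (r1+r2)·wrap + 2·C·cosβ = 32·4.3581 + 2·45.9565 = 231.3717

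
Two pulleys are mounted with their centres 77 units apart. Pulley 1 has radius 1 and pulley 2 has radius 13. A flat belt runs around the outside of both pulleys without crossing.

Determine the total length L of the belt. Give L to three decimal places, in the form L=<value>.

L=199.856

open belt: β = asin((r2−r1)/C) = asin(12/77) = 8.9658°
wrap1 = π − 2β = 162.0685°
wrap2 = π + 2β = 197.9315°
tangent length = C·cosβ = 76.0592
L = r1·wrap1 + r2·wrap2 + 2·C·cosβ = 1·2.8286 + 13·3.4546 + 2·76.0592 = 199.8562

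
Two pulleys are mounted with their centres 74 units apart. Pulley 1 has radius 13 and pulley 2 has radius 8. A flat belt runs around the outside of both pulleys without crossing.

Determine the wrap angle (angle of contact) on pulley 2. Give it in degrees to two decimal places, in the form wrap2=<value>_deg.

wrap2=172.25_deg

open belt: β = asin((r2−r1)/C) = asin(-5/74) = -3.8743°
wrap1 = π − 2β = 187.7486°
wrap2 = π + 2β = 172.2514°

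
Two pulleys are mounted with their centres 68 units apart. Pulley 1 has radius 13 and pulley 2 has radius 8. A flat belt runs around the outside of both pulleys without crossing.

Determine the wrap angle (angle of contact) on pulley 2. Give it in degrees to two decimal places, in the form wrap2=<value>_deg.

wrap2=171.57_deg

open belt: β = asin((r2−r1)/C) = asin(-5/68) = -4.2167°
wrap1 = π − 2β = 188.4335°
wrap2 = π + 2β = 171.5665°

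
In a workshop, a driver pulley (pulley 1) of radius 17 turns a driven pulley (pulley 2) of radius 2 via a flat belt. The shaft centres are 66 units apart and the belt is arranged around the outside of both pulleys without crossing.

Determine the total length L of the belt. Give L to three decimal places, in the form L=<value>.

open belt: β = asin((r2−r1)/C) = asin(-15/66) = -13.1366°
wrap1 = π − 2β = 206.2731°
wrap2 = π + 2β = 153.7269°
tangent length = C·cosβ = 64.2729
L = r1·wrap1 + r2·wrap2 + 2·C·cosβ = 17·3.6001 + 2·2.6830 + 2·64.2729 = 195.1143

L=195.114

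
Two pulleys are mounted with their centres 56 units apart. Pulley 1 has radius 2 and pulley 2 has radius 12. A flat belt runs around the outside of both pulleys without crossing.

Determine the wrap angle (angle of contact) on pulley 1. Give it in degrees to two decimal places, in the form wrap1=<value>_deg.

wrap1=159.43_deg

open belt: β = asin((r2−r1)/C) = asin(10/56) = 10.2866°
wrap1 = π − 2β = 159.4269°
wrap2 = π + 2β = 200.5731°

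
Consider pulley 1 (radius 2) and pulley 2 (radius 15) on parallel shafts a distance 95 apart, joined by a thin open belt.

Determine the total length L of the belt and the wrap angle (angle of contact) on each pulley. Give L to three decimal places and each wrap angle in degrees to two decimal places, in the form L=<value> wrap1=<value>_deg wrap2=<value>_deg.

L=245.189 wrap1=164.27_deg wrap2=195.73_deg

open belt: β = asin((r2−r1)/C) = asin(13/95) = 7.8652°
wrap1 = π − 2β = 164.2697°
wrap2 = π + 2β = 195.7303°
tangent length = C·cosβ = 94.1063
L = r1·wrap1 + r2·wrap2 + 2·C·cosβ = 2·2.8670 + 15·3.4161 + 2·94.1063 = 245.1888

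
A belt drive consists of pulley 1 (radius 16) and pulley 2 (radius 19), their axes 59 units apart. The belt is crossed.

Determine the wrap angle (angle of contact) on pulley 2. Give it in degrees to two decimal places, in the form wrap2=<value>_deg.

crossed belt: β = asin((r1+r2)/C) = asin(35/59) = 36.3859°
wrap1 = wrap2 = π + 2β = 252.7717°

wrap2=252.77_deg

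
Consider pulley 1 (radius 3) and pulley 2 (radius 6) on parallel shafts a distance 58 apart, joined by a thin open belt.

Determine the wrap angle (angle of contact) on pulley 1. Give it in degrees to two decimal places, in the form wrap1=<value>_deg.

open belt: β = asin((r2−r1)/C) = asin(3/58) = 2.9649°
wrap1 = π − 2β = 174.0702°
wrap2 = π + 2β = 185.9298°

wrap1=174.07_deg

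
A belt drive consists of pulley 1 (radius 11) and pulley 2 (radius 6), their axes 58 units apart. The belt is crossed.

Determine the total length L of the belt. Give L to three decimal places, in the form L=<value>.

crossed belt: β = asin((r1+r2)/C) = asin(17/58) = 17.0438°
wrap1 = wrap2 = π + 2β = 214.0877°
tangent length = C·cosβ = 55.4527
L = (r1+r2)·wrap + 2·C·cosβ = 17·3.7365 + 2·55.4527 = 174.4265

L=174.426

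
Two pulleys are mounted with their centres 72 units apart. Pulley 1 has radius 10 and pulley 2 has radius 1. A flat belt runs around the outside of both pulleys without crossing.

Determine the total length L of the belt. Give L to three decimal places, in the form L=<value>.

L=179.684

open belt: β = asin((r2−r1)/C) = asin(-9/72) = -7.1808°
wrap1 = π − 2β = 194.3615°
wrap2 = π + 2β = 165.6385°
tangent length = C·cosβ = 71.4353
L = r1·wrap1 + r2·wrap2 + 2·C·cosβ = 10·3.3922 + 1·2.8909 + 2·71.4353 = 179.6840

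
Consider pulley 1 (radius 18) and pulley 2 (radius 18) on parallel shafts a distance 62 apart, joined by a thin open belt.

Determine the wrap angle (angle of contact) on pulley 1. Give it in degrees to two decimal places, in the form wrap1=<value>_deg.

wrap1=180.00_deg

open belt: β = asin((r2−r1)/C) = asin(0/62) = 0.0000°
wrap1 = π − 2β = 180.0000°
wrap2 = π + 2β = 180.0000°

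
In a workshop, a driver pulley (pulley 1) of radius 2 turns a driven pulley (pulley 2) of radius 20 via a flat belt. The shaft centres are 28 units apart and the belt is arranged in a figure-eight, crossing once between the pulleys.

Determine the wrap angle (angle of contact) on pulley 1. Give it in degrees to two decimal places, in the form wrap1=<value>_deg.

crossed belt: β = asin((r1+r2)/C) = asin(22/28) = 51.7868°
wrap1 = wrap2 = π + 2β = 283.5736°

wrap1=283.57_deg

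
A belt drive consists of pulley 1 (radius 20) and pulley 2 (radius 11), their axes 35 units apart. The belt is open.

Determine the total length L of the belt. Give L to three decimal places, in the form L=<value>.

open belt: β = asin((r2−r1)/C) = asin(-9/35) = -14.9006°
wrap1 = π − 2β = 209.8012°
wrap2 = π + 2β = 150.1988°
tangent length = C·cosβ = 33.8231
L = r1·wrap1 + r2·wrap2 + 2·C·cosβ = 20·3.6617 + 11·2.6215 + 2·33.8231 = 169.7167

L=169.717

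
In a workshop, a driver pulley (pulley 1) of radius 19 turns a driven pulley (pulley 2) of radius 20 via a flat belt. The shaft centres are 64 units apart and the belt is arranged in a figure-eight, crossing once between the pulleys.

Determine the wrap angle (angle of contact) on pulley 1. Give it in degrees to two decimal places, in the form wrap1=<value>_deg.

wrap1=255.09_deg

crossed belt: β = asin((r1+r2)/C) = asin(39/64) = 37.5443°
wrap1 = wrap2 = π + 2β = 255.0887°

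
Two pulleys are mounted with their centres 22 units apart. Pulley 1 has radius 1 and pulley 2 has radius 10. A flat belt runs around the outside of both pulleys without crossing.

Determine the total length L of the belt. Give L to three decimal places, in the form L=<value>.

L=82.293

open belt: β = asin((r2−r1)/C) = asin(9/22) = 24.1477°
wrap1 = π − 2β = 131.7045°
wrap2 = π + 2β = 228.2955°
tangent length = C·cosβ = 20.0749
L = r1·wrap1 + r2·wrap2 + 2·C·cosβ = 1·2.2987 + 10·3.9845 + 2·20.0749 = 82.2935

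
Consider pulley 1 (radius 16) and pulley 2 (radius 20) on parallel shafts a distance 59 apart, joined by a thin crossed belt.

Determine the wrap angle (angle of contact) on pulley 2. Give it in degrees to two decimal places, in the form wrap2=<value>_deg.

wrap2=255.20_deg

crossed belt: β = asin((r1+r2)/C) = asin(36/59) = 37.6018°
wrap1 = wrap2 = π + 2β = 255.2035°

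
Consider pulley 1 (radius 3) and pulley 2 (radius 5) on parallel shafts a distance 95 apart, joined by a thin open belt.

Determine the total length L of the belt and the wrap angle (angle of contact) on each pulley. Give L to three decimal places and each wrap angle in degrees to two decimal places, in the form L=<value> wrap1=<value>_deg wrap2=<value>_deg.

L=215.175 wrap1=177.59_deg wrap2=182.41_deg

open belt: β = asin((r2−r1)/C) = asin(2/95) = 1.2063°
wrap1 = π − 2β = 177.5874°
wrap2 = π + 2β = 182.4126°
tangent length = C·cosβ = 94.9789
L = r1·wrap1 + r2·wrap2 + 2·C·cosβ = 3·3.0995 + 5·3.1837 + 2·94.9789 = 215.1748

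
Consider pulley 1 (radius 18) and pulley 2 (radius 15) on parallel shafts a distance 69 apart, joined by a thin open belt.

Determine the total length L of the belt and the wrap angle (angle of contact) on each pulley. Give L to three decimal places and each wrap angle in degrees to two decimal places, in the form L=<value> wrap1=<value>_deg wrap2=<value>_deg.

open belt: β = asin((r2−r1)/C) = asin(-3/69) = -2.4919°
wrap1 = π − 2β = 184.9838°
wrap2 = π + 2β = 175.0162°
tangent length = C·cosβ = 68.9348
L = r1·wrap1 + r2·wrap2 + 2·C·cosβ = 18·3.2286 + 15·3.0546 + 2·68.9348 = 241.8030

L=241.803 wrap1=184.98_deg wrap2=175.02_deg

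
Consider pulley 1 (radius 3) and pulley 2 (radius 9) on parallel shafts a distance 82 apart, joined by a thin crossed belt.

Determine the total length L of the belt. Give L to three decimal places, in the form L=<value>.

crossed belt: β = asin((r1+r2)/C) = asin(12/82) = 8.4150°
wrap1 = wrap2 = π + 2β = 196.8299°
tangent length = C·cosβ = 81.1172
L = (r1+r2)·wrap + 2·C·cosβ = 12·3.4353 + 2·81.1172 = 203.4584

L=203.458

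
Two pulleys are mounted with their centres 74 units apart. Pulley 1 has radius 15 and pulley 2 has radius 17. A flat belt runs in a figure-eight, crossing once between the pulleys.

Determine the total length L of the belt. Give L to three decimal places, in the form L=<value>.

crossed belt: β = asin((r1+r2)/C) = asin(32/74) = 25.6220°
wrap1 = wrap2 = π + 2β = 231.2441°
tangent length = C·cosβ = 66.7233
L = (r1+r2)·wrap + 2·C·cosβ = 32·4.0360 + 2·66.7233 = 262.5977

L=262.598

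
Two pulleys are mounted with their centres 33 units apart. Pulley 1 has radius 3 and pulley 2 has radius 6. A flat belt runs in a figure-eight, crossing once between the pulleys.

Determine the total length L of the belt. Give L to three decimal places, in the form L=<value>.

crossed belt: β = asin((r1+r2)/C) = asin(9/33) = 15.8266°
wrap1 = wrap2 = π + 2β = 211.6532°
tangent length = C·cosβ = 31.7490
L = (r1+r2)·wrap + 2·C·cosβ = 9·3.6940 + 2·31.7490 = 96.7444

L=96.744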